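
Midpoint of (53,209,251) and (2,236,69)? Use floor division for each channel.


Midpoint: each channel = ⌊(C₁+C₂)/2⌋
R: ⌊(53+2)/2⌋ = 27
G: ⌊(209+236)/2⌋ = 222
B: ⌊(251+69)/2⌋ = 160
= RGB(27, 222, 160)


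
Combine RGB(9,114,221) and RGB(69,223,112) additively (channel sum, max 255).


Additive: each channel = min(255, C₁+C₂)
R: 9+69 = 78 → 78
G: 114+223 = 337 → 255
B: 221+112 = 333 → 255
= RGB(78, 255, 255)


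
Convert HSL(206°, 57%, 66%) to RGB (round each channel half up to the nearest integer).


H=206°, S=0.57, L=0.66
C = (1-|2L-1|)×S = (1-|0.32|)×0.57 = 0.3876
H' = H/60 = 206/60 ≈ 3.4333; X = C×(1-|H' mod 2 - 1|) = 0.21964
m = L - C/2 = 0.66 - 0.1938 = 0.4662
Sector ⌊H'⌋ = 3 → (R',G',B') = (0.0, 0.21964, 0.3876)
RGB = ((R'+m)×255, (G'+m)×255, (B'+m)×255) = (118.881, 174.8892, 217.719)
Round half up → RGB(119, 175, 218)


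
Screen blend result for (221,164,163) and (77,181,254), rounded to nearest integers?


Screen: C = 255 - (255-A)×(255-B)/255, rounded to nearest integer
R: 255 - (255-221)×(255-77)/255 = 255 - 6052/255 ≈ 255 - 23.733 = 231.267 → 231
G: 255 - (255-164)×(255-181)/255 = 255 - 6734/255 ≈ 255 - 26.408 = 228.592 → 229
B: 255 - (255-163)×(255-254)/255 = 255 - 92/255 ≈ 255 - 0.361 = 254.639 → 255
= RGB(231, 229, 255)


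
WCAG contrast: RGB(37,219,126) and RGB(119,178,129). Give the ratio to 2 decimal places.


Linearize each sRGB channel c=v/255: c/12.92 if c ≤ 0.04045 else ((c+0.055)/1.055)^2.4
L = 0.2126×R_lin + 0.7152×G_lin + 0.0722×B_lin
Color 1 (37,219,126):
  R=37: 37/255≈0.1451 > 0.04045 → ((0.1451+0.055)/1.055)^2.4 ≈ 0.01850
  G=219: 219/255≈0.8588 > 0.04045 → ((0.8588+0.055)/1.055)^2.4 ≈ 0.70838
  B=126: 126/255≈0.4941 > 0.04045 → ((0.4941+0.055)/1.055)^2.4 ≈ 0.20864
  L1 = 0.2126×0.01850 + 0.7152×0.70838 + 0.0722×0.20864 ≈ 0.52563
Color 2 (119,178,129):
  R=119: 119/255≈0.4667 > 0.04045 → ((0.4667+0.055)/1.055)^2.4 ≈ 0.18447
  G=178: 178/255≈0.6980 > 0.04045 → ((0.6980+0.055)/1.055)^2.4 ≈ 0.44520
  B=129: 129/255≈0.5059 > 0.04045 → ((0.5059+0.055)/1.055)^2.4 ≈ 0.21953
  L2 = 0.2126×0.18447 + 0.7152×0.44520 + 0.0722×0.21953 ≈ 0.37348
Lighter = 0.52563, Darker = 0.37348
Ratio = (L_lighter + 0.05) / (L_darker + 0.05)
Ratio = (0.52563 + 0.05) / (0.37348 + 0.05) = 0.57563 / 0.42348 ≈ 1.3593
Ratio ≈ 1.36:1


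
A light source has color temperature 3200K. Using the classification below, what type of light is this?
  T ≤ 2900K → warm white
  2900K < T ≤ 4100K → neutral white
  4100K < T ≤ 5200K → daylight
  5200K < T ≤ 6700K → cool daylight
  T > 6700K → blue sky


Temperature: 3200K
2900K < 3200K ≤ 4100K → neutral white
Classification: neutral white


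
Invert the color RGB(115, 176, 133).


Invert: (255-R, 255-G, 255-B)
R: 255-115 = 140
G: 255-176 = 79
B: 255-133 = 122
= RGB(140, 79, 122)


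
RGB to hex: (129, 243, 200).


R = 129 → 81 (hex)
G = 243 → F3 (hex)
B = 200 → C8 (hex)
Hex = #81F3C8


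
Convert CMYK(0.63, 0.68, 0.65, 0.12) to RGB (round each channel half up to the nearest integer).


R = 255 × (1-C) × (1-K) = 255 × 0.37 × 0.88 = 83.028 → 83
G = 255 × (1-M) × (1-K) = 255 × 0.32 × 0.88 = 71.808 → 72
B = 255 × (1-Y) × (1-K) = 255 × 0.35 × 0.88 = 78.54 → 79
= RGB(83, 72, 79)


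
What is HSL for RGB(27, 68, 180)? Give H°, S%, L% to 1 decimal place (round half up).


Normalize: R'=27/255≈0.1059, G'=68/255≈0.2667, B'=180/255≈0.7059
Max=180/255, Min=27/255, Δ=Max-Min=153/255
L = (Max+Min)/2 = (180+27)/510 = 207/510 = 0.40588… → L = 40.6%
L ≤ 0.5 → S = Δ/(Max+Min) = 153/(180+27) = 153/207 = 0.73913… → S = 73.9%
(the 1/255 factors cancel in S and H, so raw channel differences can be used)
Max is B' → H = 60 × ((R-G)/Δ + 4) = 60 × ((27-68)/153 + 4)
  -41/153 + 4 = -0.2679… + 4 = 3.7320…
  H = 60 × 3.7320… = 223.921…° → H = 223.9°
= HSL(223.9°, 73.9%, 40.6%)


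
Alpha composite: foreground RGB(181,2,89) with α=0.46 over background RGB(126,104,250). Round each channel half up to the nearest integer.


C = α×F + (1-α)×B, with 1-α = 0.54
R: 0.46×181 + 0.54×126 = 83.26 + 68.04 = 151.30 → 151
G: 0.46×2 + 0.54×104 = 0.92 + 56.16 = 57.08 → 57
B: 0.46×89 + 0.54×250 = 40.94 + 135.00 = 175.94 → 176
= RGB(151, 57, 176)


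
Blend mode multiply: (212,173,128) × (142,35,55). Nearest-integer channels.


Multiply: C = A×B/255, rounded to nearest integer
R: 212×142/255 = 30104/255 ≈ 118.055 → 118
G: 173×35/255 = 6055/255 ≈ 23.745 → 24
B: 128×55/255 = 7040/255 ≈ 27.608 → 28
= RGB(118, 24, 28)


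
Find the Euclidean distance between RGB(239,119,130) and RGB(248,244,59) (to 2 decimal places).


d = √[(R₁-R₂)² + (G₁-G₂)² + (B₁-B₂)²]
d = √[(239-248)² + (119-244)² + (130-59)²]
d = √[81 + 15625 + 5041]
d = √20747
d ≈ 144.04


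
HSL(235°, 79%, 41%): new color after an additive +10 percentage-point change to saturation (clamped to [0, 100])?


Original S = 79%
Adjustment = +10 percentage points
New S = 79 + (10) = 89
Clamp to [0, 100] → 89
= HSL(235°, 89%, 41%)


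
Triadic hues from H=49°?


Triadic: equally spaced at 120° intervals
H1 = 49°
H2 = (49 + 120) mod 360 = 169°
H3 = (49 + 240) mod 360 = 289°
Triadic = 49°, 169°, 289°


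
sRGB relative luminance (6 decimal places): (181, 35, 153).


Linearize each channel (sRGB transfer function): c = v/255; c_lin = c/12.92 if c ≤ 0.04045, else ((c+0.055)/1.055)^2.4
  R: 181/255 ≈ 0.709804 > 0.04045 → ((0.709804+0.055)/1.055)^2.4 ≈ 0.462077
  G: 35/255 ≈ 0.137255 > 0.04045 → ((0.137255+0.055)/1.055)^2.4 ≈ 0.016807
  B: 153/255 ≈ 0.600000 > 0.04045 → ((0.600000+0.055)/1.055)^2.4 ≈ 0.318547
R_lin = 0.462077, G_lin = 0.016807, B_lin = 0.318547
L = 0.2126×R + 0.7152×G + 0.0722×B
L = 0.2126×0.462077 + 0.7152×0.016807 + 0.0722×0.318547
L ≈ 0.133257


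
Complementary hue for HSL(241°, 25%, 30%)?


Complement = opposite side of color wheel = hue + 180°
H' = (241 + 180) mod 360 = 61°
S and L unchanged.
= HSL(61°, 25%, 30%)


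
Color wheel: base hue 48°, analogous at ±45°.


Base hue: 48°
Left analog: (48 - 45) mod 360 = 3°
Right analog: (48 + 45) mod 360 = 93°
Analogous hues = 3° and 93°


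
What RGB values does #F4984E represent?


F4 → 244 (R)
98 → 152 (G)
4E → 78 (B)
= RGB(244, 152, 78)


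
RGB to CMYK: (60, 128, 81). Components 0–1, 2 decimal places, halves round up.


R'=60/255≈0.2353, G'=128/255≈0.5020, B'=81/255≈0.3176
K = 1 - max(R',G',B') = 1 - 128/255 = 127/255 = 0.49803… → 0.50
(1-R'-K)/(1-K) simplifies to (max-R)/max with max = 128:
C = (128-60)/128 = 68/128 = 0.53125 → 0.53
M = (128-128)/128 = 0/128 = 0 → 0.00
Y = (128-81)/128 = 47/128 = 0.36718… → 0.37
= CMYK(0.53, 0.00, 0.37, 0.50)


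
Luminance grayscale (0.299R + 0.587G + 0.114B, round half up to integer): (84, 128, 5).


Gray = 0.299×R + 0.587×G + 0.114×B
Gray = 0.299×84 + 0.587×128 + 0.114×5
Gray = 25.116 + 75.136 + 0.570
Gray = 100.822 → round half up → 101
Gray = 101


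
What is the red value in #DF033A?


Color: #DF033A
R = DF = 223
G = 03 = 3
B = 3A = 58
Red = 223


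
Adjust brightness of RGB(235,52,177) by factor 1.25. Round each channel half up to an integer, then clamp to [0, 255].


Multiply each channel by 1.25, round half up, clamp to [0, 255]
R: 235×1.25 = 293.75 → round → 294 → clamp → 255
G: 52×1.25 = 65
B: 177×1.25 = 221.25 → round → 221
= RGB(255, 65, 221)


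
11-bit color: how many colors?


Colors = 2^bits = 2^11
= 2,048 colors


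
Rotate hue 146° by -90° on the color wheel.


New hue = (H + rotation) mod 360
New hue = (146 -90) mod 360
= 56 mod 360
= 56°


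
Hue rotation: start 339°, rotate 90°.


New hue = (H + rotation) mod 360
New hue = (339 + 90) mod 360
= 429 mod 360
= 69°


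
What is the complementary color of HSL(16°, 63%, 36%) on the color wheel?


Complement = opposite side of color wheel = hue + 180°
H' = (16 + 180) mod 360 = 196°
S and L unchanged.
= HSL(196°, 63%, 36%)


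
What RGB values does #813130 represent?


81 → 129 (R)
31 → 49 (G)
30 → 48 (B)
= RGB(129, 49, 48)


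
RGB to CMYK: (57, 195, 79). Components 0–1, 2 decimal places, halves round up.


R'=57/255≈0.2235, G'=195/255≈0.7647, B'=79/255≈0.3098
K = 1 - max(R',G',B') = 1 - 195/255 = 60/255 = 0.23529… → 0.24
(1-R'-K)/(1-K) simplifies to (max-R)/max with max = 195:
C = (195-57)/195 = 138/195 = 0.70769… → 0.71
M = (195-195)/195 = 0/195 = 0 → 0.00
Y = (195-79)/195 = 116/195 = 0.59487… → 0.59
= CMYK(0.71, 0.00, 0.59, 0.24)


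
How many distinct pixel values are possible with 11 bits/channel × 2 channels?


Total bits = 11 bits/channel × 2 channels = 22 bits
Distinct pixel values = 2^22
= 4,194,304 pixel values


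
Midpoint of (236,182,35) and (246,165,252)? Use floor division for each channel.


Midpoint: each channel = ⌊(C₁+C₂)/2⌋
R: ⌊(236+246)/2⌋ = 241
G: ⌊(182+165)/2⌋ = 173
B: ⌊(35+252)/2⌋ = 143
= RGB(241, 173, 143)


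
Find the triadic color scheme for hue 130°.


Triadic: equally spaced at 120° intervals
H1 = 130°
H2 = (130 + 120) mod 360 = 250°
H3 = (130 + 240) mod 360 = 10°
Triadic = 130°, 250°, 10°


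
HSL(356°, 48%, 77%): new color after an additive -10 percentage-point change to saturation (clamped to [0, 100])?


Original S = 48%
Adjustment = -10 percentage points
New S = 48 + (-10) = 38
Clamp to [0, 100] → 38
= HSL(356°, 38%, 77%)


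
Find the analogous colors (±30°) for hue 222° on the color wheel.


Base hue: 222°
Left analog: (222 - 30) mod 360 = 192°
Right analog: (222 + 30) mod 360 = 252°
Analogous hues = 192° and 252°


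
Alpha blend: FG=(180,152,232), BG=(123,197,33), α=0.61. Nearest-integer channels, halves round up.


C = α×F + (1-α)×B, with 1-α = 0.39
R: 0.61×180 + 0.39×123 = 109.80 + 47.97 = 157.77 → 158
G: 0.61×152 + 0.39×197 = 92.72 + 76.83 = 169.55 → 170
B: 0.61×232 + 0.39×33 = 141.52 + 12.87 = 154.39 → 154
= RGB(158, 170, 154)


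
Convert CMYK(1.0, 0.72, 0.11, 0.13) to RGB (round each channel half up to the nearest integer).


R = 255 × (1-C) × (1-K) = 255 × 0.00 × 0.87 = 0
G = 255 × (1-M) × (1-K) = 255 × 0.28 × 0.87 = 62.118 → 62
B = 255 × (1-Y) × (1-K) = 255 × 0.89 × 0.87 = 197.4465 → 197
= RGB(0, 62, 197)


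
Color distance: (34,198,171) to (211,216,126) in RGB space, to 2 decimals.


d = √[(R₁-R₂)² + (G₁-G₂)² + (B₁-B₂)²]
d = √[(34-211)² + (198-216)² + (171-126)²]
d = √[31329 + 324 + 2025]
d = √33678
d ≈ 183.52


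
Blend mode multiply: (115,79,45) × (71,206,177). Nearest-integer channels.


Multiply: C = A×B/255, rounded to nearest integer
R: 115×71/255 = 8165/255 ≈ 32.020 → 32
G: 79×206/255 = 16274/255 ≈ 63.820 → 64
B: 45×177/255 = 7965/255 ≈ 31.235 → 31
= RGB(32, 64, 31)


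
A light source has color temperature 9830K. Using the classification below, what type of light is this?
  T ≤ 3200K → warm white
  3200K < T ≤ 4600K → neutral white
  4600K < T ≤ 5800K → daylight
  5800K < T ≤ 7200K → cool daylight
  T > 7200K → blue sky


Temperature: 9830K
9830K > 7200K → blue sky
Classification: blue sky


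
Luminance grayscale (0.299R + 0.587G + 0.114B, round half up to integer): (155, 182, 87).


Gray = 0.299×R + 0.587×G + 0.114×B
Gray = 0.299×155 + 0.587×182 + 0.114×87
Gray = 46.345 + 106.834 + 9.918
Gray = 163.097 → round half up → 163
Gray = 163


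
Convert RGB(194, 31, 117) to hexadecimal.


R = 194 → C2 (hex)
G = 31 → 1F (hex)
B = 117 → 75 (hex)
Hex = #C21F75


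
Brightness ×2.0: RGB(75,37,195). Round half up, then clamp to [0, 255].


Multiply each channel by 2.0, round half up, clamp to [0, 255]
R: 75×2.0 = 150
G: 37×2.0 = 74
B: 195×2.0 = 390 → clamp → 255
= RGB(150, 74, 255)


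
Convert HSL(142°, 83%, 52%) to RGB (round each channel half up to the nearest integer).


H=142°, S=0.83, L=0.52
C = (1-|2L-1|)×S = (1-|0.04|)×0.83 = 0.7968
H' = H/60 = 142/60 ≈ 2.3667; X = C×(1-|H' mod 2 - 1|) = 0.29216
m = L - C/2 = 0.52 - 0.3984 = 0.1216
Sector ⌊H'⌋ = 2 → (R',G',B') = (0.0, 0.7968, 0.29216)
RGB = ((R'+m)×255, (G'+m)×255, (B'+m)×255) = (31.008, 234.192, 105.5088)
Round half up → RGB(31, 234, 106)


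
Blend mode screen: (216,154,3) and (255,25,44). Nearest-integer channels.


Screen: C = 255 - (255-A)×(255-B)/255, rounded to nearest integer
R: 255 - (255-216)×(255-255)/255 = 255 - 0/255 ≈ 255 - 0.000 = 255.000 → 255
G: 255 - (255-154)×(255-25)/255 = 255 - 23230/255 ≈ 255 - 91.098 = 163.902 → 164
B: 255 - (255-3)×(255-44)/255 = 255 - 53172/255 ≈ 255 - 208.518 = 46.482 → 46
= RGB(255, 164, 46)


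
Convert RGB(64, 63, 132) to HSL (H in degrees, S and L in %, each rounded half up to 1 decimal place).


Normalize: R'=64/255≈0.2510, G'=63/255≈0.2471, B'=132/255≈0.5176
Max=132/255, Min=63/255, Δ=Max-Min=69/255
L = (Max+Min)/2 = (132+63)/510 = 195/510 = 0.38235… → L = 38.2%
L ≤ 0.5 → S = Δ/(Max+Min) = 69/(132+63) = 69/195 = 0.35384… → S = 35.4%
(the 1/255 factors cancel in S and H, so raw channel differences can be used)
Max is B' → H = 60 × ((R-G)/Δ + 4) = 60 × ((64-63)/69 + 4)
  1/69 + 4 = 0.0144… + 4 = 4.0144…
  H = 60 × 4.0144… = 240.869…° → H = 240.9°
= HSL(240.9°, 35.4%, 38.2%)


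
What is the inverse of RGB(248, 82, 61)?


Invert: (255-R, 255-G, 255-B)
R: 255-248 = 7
G: 255-82 = 173
B: 255-61 = 194
= RGB(7, 173, 194)


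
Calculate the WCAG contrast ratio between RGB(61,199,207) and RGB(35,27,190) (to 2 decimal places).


Linearize each sRGB channel c=v/255: c/12.92 if c ≤ 0.04045 else ((c+0.055)/1.055)^2.4
L = 0.2126×R_lin + 0.7152×G_lin + 0.0722×B_lin
Color 1 (61,199,207):
  R=61: 61/255≈0.2392 > 0.04045 → ((0.2392+0.055)/1.055)^2.4 ≈ 0.04667
  G=199: 199/255≈0.7804 > 0.04045 → ((0.7804+0.055)/1.055)^2.4 ≈ 0.57112
  B=207: 207/255≈0.8118 > 0.04045 → ((0.8118+0.055)/1.055)^2.4 ≈ 0.62396
  L1 = 0.2126×0.04667 + 0.7152×0.57112 + 0.0722×0.62396 ≈ 0.46344
Color 2 (35,27,190):
  R=35: 35/255≈0.1373 > 0.04045 → ((0.1373+0.055)/1.055)^2.4 ≈ 0.01681
  G=27: 27/255≈0.1059 > 0.04045 → ((0.1059+0.055)/1.055)^2.4 ≈ 0.01096
  B=190: 190/255≈0.7451 > 0.04045 → ((0.7451+0.055)/1.055)^2.4 ≈ 0.51492
  L2 = 0.2126×0.01681 + 0.7152×0.01096 + 0.0722×0.51492 ≈ 0.04859
Lighter = 0.46344, Darker = 0.04859
Ratio = (L_lighter + 0.05) / (L_darker + 0.05)
Ratio = (0.46344 + 0.05) / (0.04859 + 0.05) = 0.51344 / 0.09859 ≈ 5.2079
Ratio ≈ 5.21:1


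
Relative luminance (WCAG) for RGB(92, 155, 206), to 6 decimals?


Linearize each channel (sRGB transfer function): c = v/255; c_lin = c/12.92 if c ≤ 0.04045, else ((c+0.055)/1.055)^2.4
  R: 92/255 ≈ 0.360784 > 0.04045 → ((0.360784+0.055)/1.055)^2.4 ≈ 0.107023
  G: 155/255 ≈ 0.607843 > 0.04045 → ((0.607843+0.055)/1.055)^2.4 ≈ 0.327778
  B: 206/255 ≈ 0.807843 > 0.04045 → ((0.807843+0.055)/1.055)^2.4 ≈ 0.617207
R_lin = 0.107023, G_lin = 0.327778, B_lin = 0.617207
L = 0.2126×R + 0.7152×G + 0.0722×B
L = 0.2126×0.107023 + 0.7152×0.327778 + 0.0722×0.617207
L ≈ 0.301742


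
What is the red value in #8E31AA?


Color: #8E31AA
R = 8E = 142
G = 31 = 49
B = AA = 170
Red = 142


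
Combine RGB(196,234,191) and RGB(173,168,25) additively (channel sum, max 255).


Additive: each channel = min(255, C₁+C₂)
R: 196+173 = 369 → 255
G: 234+168 = 402 → 255
B: 191+25 = 216 → 216
= RGB(255, 255, 216)


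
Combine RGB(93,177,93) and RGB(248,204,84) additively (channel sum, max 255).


Additive: each channel = min(255, C₁+C₂)
R: 93+248 = 341 → 255
G: 177+204 = 381 → 255
B: 93+84 = 177 → 177
= RGB(255, 255, 177)


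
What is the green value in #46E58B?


Color: #46E58B
R = 46 = 70
G = E5 = 229
B = 8B = 139
Green = 229


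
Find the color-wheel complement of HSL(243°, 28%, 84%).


Complement = opposite side of color wheel = hue + 180°
H' = (243 + 180) mod 360 = 63°
S and L unchanged.
= HSL(63°, 28%, 84%)


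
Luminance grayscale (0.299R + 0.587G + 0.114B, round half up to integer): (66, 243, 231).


Gray = 0.299×R + 0.587×G + 0.114×B
Gray = 0.299×66 + 0.587×243 + 0.114×231
Gray = 19.734 + 142.641 + 26.334
Gray = 188.709 → round half up → 189
Gray = 189


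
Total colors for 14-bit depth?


Colors = 2^bits = 2^14
= 16,384 colors


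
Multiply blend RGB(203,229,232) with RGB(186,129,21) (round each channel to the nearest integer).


Multiply: C = A×B/255, rounded to nearest integer
R: 203×186/255 = 37758/255 ≈ 148.071 → 148
G: 229×129/255 = 29541/255 ≈ 115.847 → 116
B: 232×21/255 = 4872/255 ≈ 19.106 → 19
= RGB(148, 116, 19)


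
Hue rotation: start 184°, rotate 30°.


New hue = (H + rotation) mod 360
New hue = (184 + 30) mod 360
= 214 mod 360
= 214°


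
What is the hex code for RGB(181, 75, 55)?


R = 181 → B5 (hex)
G = 75 → 4B (hex)
B = 55 → 37 (hex)
Hex = #B54B37


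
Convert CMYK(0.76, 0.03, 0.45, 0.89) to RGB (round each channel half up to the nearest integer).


R = 255 × (1-C) × (1-K) = 255 × 0.24 × 0.11 = 6.732 → 7
G = 255 × (1-M) × (1-K) = 255 × 0.97 × 0.11 = 27.2085 → 27
B = 255 × (1-Y) × (1-K) = 255 × 0.55 × 0.11 = 15.4275 → 15
= RGB(7, 27, 15)


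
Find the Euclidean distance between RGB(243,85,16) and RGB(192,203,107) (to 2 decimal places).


d = √[(R₁-R₂)² + (G₁-G₂)² + (B₁-B₂)²]
d = √[(243-192)² + (85-203)² + (16-107)²]
d = √[2601 + 13924 + 8281]
d = √24806
d ≈ 157.50


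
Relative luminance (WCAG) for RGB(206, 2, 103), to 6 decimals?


Linearize each channel (sRGB transfer function): c = v/255; c_lin = c/12.92 if c ≤ 0.04045, else ((c+0.055)/1.055)^2.4
  R: 206/255 ≈ 0.807843 > 0.04045 → ((0.807843+0.055)/1.055)^2.4 ≈ 0.617207
  G: 2/255 ≈ 0.007843 ≤ 0.04045 → 0.007843/12.92 ≈ 0.000607
  B: 103/255 ≈ 0.403922 > 0.04045 → ((0.403922+0.055)/1.055)^2.4 ≈ 0.135633
R_lin = 0.617207, G_lin = 0.000607, B_lin = 0.135633
L = 0.2126×R + 0.7152×G + 0.0722×B
L = 0.2126×0.617207 + 0.7152×0.000607 + 0.0722×0.135633
L ≈ 0.141445


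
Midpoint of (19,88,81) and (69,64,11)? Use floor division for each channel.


Midpoint: each channel = ⌊(C₁+C₂)/2⌋
R: ⌊(19+69)/2⌋ = 44
G: ⌊(88+64)/2⌋ = 76
B: ⌊(81+11)/2⌋ = 46
= RGB(44, 76, 46)


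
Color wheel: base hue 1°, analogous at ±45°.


Base hue: 1°
Left analog: (1 - 45) mod 360 = 316°
Right analog: (1 + 45) mod 360 = 46°
Analogous hues = 316° and 46°


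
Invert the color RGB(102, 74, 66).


Invert: (255-R, 255-G, 255-B)
R: 255-102 = 153
G: 255-74 = 181
B: 255-66 = 189
= RGB(153, 181, 189)


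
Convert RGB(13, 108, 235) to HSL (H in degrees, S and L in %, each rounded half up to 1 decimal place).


Normalize: R'=13/255≈0.0510, G'=108/255≈0.4235, B'=235/255≈0.9216
Max=235/255, Min=13/255, Δ=Max-Min=222/255
L = (Max+Min)/2 = (235+13)/510 = 248/510 = 0.48627… → L = 48.6%
L ≤ 0.5 → S = Δ/(Max+Min) = 222/(235+13) = 222/248 = 0.89516… → S = 89.5%
(the 1/255 factors cancel in S and H, so raw channel differences can be used)
Max is B' → H = 60 × ((R-G)/Δ + 4) = 60 × ((13-108)/222 + 4)
  -95/222 + 4 = -0.4279… + 4 = 3.5720…
  H = 60 × 3.5720… = 214.324…° → H = 214.3°
= HSL(214.3°, 89.5%, 48.6%)


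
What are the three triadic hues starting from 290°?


Triadic: equally spaced at 120° intervals
H1 = 290°
H2 = (290 + 120) mod 360 = 50°
H3 = (290 + 240) mod 360 = 170°
Triadic = 290°, 50°, 170°


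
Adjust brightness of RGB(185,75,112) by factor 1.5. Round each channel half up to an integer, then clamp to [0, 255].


Multiply each channel by 1.5, round half up, clamp to [0, 255]
R: 185×1.5 = 277.5 → round → 278 → clamp → 255
G: 75×1.5 = 112.5 → round → 113
B: 112×1.5 = 168
= RGB(255, 113, 168)


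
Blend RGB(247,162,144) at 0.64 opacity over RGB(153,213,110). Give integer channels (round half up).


C = α×F + (1-α)×B, with 1-α = 0.36
R: 0.64×247 + 0.36×153 = 158.08 + 55.08 = 213.16 → 213
G: 0.64×162 + 0.36×213 = 103.68 + 76.68 = 180.36 → 180
B: 0.64×144 + 0.36×110 = 92.16 + 39.60 = 131.76 → 132
= RGB(213, 180, 132)


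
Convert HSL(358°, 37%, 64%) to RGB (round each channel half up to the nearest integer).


H=358°, S=0.37, L=0.64
C = (1-|2L-1|)×S = (1-|0.28|)×0.37 = 0.2664
H' = H/60 = 358/60 ≈ 5.9667; X = C×(1-|H' mod 2 - 1|) = 0.00888
m = L - C/2 = 0.64 - 0.1332 = 0.5068
Sector ⌊H'⌋ = 5 → (R',G',B') = (0.2664, 0.0, 0.00888)
RGB = ((R'+m)×255, (G'+m)×255, (B'+m)×255) = (197.166, 129.234, 131.4984)
Round half up → RGB(197, 129, 131)


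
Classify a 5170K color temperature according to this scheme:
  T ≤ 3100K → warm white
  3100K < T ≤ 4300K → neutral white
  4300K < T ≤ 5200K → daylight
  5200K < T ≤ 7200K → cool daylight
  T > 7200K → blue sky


Temperature: 5170K
4300K < 5170K ≤ 5200K → daylight
Classification: daylight


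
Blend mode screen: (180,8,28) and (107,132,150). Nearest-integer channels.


Screen: C = 255 - (255-A)×(255-B)/255, rounded to nearest integer
R: 255 - (255-180)×(255-107)/255 = 255 - 11100/255 ≈ 255 - 43.529 = 211.471 → 211
G: 255 - (255-8)×(255-132)/255 = 255 - 30381/255 ≈ 255 - 119.141 = 135.859 → 136
B: 255 - (255-28)×(255-150)/255 = 255 - 23835/255 ≈ 255 - 93.471 = 161.529 → 162
= RGB(211, 136, 162)


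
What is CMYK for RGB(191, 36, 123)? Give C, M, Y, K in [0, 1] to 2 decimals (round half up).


R'=191/255≈0.7490, G'=36/255≈0.1412, B'=123/255≈0.4824
K = 1 - max(R',G',B') = 1 - 191/255 = 64/255 = 0.25098… → 0.25
(1-R'-K)/(1-K) simplifies to (max-R)/max with max = 191:
C = (191-191)/191 = 0/191 = 0 → 0.00
M = (191-36)/191 = 155/191 = 0.81151… → 0.81
Y = (191-123)/191 = 68/191 = 0.35602… → 0.36
= CMYK(0.00, 0.81, 0.36, 0.25)


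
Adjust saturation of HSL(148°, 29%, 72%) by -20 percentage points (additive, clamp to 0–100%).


Original S = 29%
Adjustment = -20 percentage points
New S = 29 + (-20) = 9
Clamp to [0, 100] → 9
= HSL(148°, 9%, 72%)


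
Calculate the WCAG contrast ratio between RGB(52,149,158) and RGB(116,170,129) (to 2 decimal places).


Linearize each sRGB channel c=v/255: c/12.92 if c ≤ 0.04045 else ((c+0.055)/1.055)^2.4
L = 0.2126×R_lin + 0.7152×G_lin + 0.0722×B_lin
Color 1 (52,149,158):
  R=52: 52/255≈0.2039 > 0.04045 → ((0.2039+0.055)/1.055)^2.4 ≈ 0.03434
  G=149: 149/255≈0.5843 > 0.04045 → ((0.5843+0.055)/1.055)^2.4 ≈ 0.30054
  B=158: 158/255≈0.6196 > 0.04045 → ((0.6196+0.055)/1.055)^2.4 ≈ 0.34191
  L1 = 0.2126×0.03434 + 0.7152×0.30054 + 0.0722×0.34191 ≈ 0.24694
Color 2 (116,170,129):
  R=116: 116/255≈0.4549 > 0.04045 → ((0.4549+0.055)/1.055)^2.4 ≈ 0.17465
  G=170: 170/255≈0.6667 > 0.04045 → ((0.6667+0.055)/1.055)^2.4 ≈ 0.40198
  B=129: 129/255≈0.5059 > 0.04045 → ((0.5059+0.055)/1.055)^2.4 ≈ 0.21953
  L2 = 0.2126×0.17465 + 0.7152×0.40198 + 0.0722×0.21953 ≈ 0.34047
Lighter = 0.34047, Darker = 0.24694
Ratio = (L_lighter + 0.05) / (L_darker + 0.05)
Ratio = (0.34047 + 0.05) / (0.24694 + 0.05) = 0.39047 / 0.29694 ≈ 1.3150
Ratio ≈ 1.32:1


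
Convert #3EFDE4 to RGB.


3E → 62 (R)
FD → 253 (G)
E4 → 228 (B)
= RGB(62, 253, 228)


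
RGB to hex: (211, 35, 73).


R = 211 → D3 (hex)
G = 35 → 23 (hex)
B = 73 → 49 (hex)
Hex = #D32349


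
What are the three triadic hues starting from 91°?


Triadic: equally spaced at 120° intervals
H1 = 91°
H2 = (91 + 120) mod 360 = 211°
H3 = (91 + 240) mod 360 = 331°
Triadic = 91°, 211°, 331°


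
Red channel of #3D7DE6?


Color: #3D7DE6
R = 3D = 61
G = 7D = 125
B = E6 = 230
Red = 61


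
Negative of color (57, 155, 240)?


Invert: (255-R, 255-G, 255-B)
R: 255-57 = 198
G: 255-155 = 100
B: 255-240 = 15
= RGB(198, 100, 15)


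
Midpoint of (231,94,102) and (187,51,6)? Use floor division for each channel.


Midpoint: each channel = ⌊(C₁+C₂)/2⌋
R: ⌊(231+187)/2⌋ = 209
G: ⌊(94+51)/2⌋ = 72
B: ⌊(102+6)/2⌋ = 54
= RGB(209, 72, 54)


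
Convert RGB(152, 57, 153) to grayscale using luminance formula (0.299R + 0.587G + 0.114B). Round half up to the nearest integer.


Gray = 0.299×R + 0.587×G + 0.114×B
Gray = 0.299×152 + 0.587×57 + 0.114×153
Gray = 45.448 + 33.459 + 17.442
Gray = 96.349 → round half up → 96
Gray = 96


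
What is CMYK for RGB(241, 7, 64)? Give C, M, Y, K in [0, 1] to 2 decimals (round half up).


R'=241/255≈0.9451, G'=7/255≈0.0275, B'=64/255≈0.2510
K = 1 - max(R',G',B') = 1 - 241/255 = 14/255 = 0.05490… → 0.05
(1-R'-K)/(1-K) simplifies to (max-R)/max with max = 241:
C = (241-241)/241 = 0/241 = 0 → 0.00
M = (241-7)/241 = 234/241 = 0.97095… → 0.97
Y = (241-64)/241 = 177/241 = 0.73443… → 0.73
= CMYK(0.00, 0.97, 0.73, 0.05)


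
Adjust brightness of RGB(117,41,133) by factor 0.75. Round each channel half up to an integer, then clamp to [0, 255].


Multiply each channel by 0.75, round half up, clamp to [0, 255]
R: 117×0.75 = 87.75 → round → 88
G: 41×0.75 = 30.75 → round → 31
B: 133×0.75 = 99.75 → round → 100
= RGB(88, 31, 100)


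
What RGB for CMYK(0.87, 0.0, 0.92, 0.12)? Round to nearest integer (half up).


R = 255 × (1-C) × (1-K) = 255 × 0.13 × 0.88 = 29.172 → 29
G = 255 × (1-M) × (1-K) = 255 × 1.00 × 0.88 = 224.4 → 224
B = 255 × (1-Y) × (1-K) = 255 × 0.08 × 0.88 = 17.952 → 18
= RGB(29, 224, 18)


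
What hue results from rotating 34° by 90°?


New hue = (H + rotation) mod 360
New hue = (34 + 90) mod 360
= 124 mod 360
= 124°


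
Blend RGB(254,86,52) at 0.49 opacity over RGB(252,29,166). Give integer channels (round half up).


C = α×F + (1-α)×B, with 1-α = 0.51
R: 0.49×254 + 0.51×252 = 124.46 + 128.52 = 252.98 → 253
G: 0.49×86 + 0.51×29 = 42.14 + 14.79 = 56.93 → 57
B: 0.49×52 + 0.51×166 = 25.48 + 84.66 = 110.14 → 110
= RGB(253, 57, 110)


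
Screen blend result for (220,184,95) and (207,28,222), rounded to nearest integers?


Screen: C = 255 - (255-A)×(255-B)/255, rounded to nearest integer
R: 255 - (255-220)×(255-207)/255 = 255 - 1680/255 ≈ 255 - 6.588 = 248.412 → 248
G: 255 - (255-184)×(255-28)/255 = 255 - 16117/255 ≈ 255 - 63.204 = 191.796 → 192
B: 255 - (255-95)×(255-222)/255 = 255 - 5280/255 ≈ 255 - 20.706 = 234.294 → 234
= RGB(248, 192, 234)


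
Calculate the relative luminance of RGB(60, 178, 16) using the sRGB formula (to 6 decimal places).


Linearize each channel (sRGB transfer function): c = v/255; c_lin = c/12.92 if c ≤ 0.04045, else ((c+0.055)/1.055)^2.4
  R: 60/255 ≈ 0.235294 > 0.04045 → ((0.235294+0.055)/1.055)^2.4 ≈ 0.045186
  G: 178/255 ≈ 0.698039 > 0.04045 → ((0.698039+0.055)/1.055)^2.4 ≈ 0.445201
  B: 16/255 ≈ 0.062745 > 0.04045 → ((0.062745+0.055)/1.055)^2.4 ≈ 0.005182
R_lin = 0.045186, G_lin = 0.445201, B_lin = 0.005182
L = 0.2126×R + 0.7152×G + 0.0722×B
L = 0.2126×0.045186 + 0.7152×0.445201 + 0.0722×0.005182
L ≈ 0.328389


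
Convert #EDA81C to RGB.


ED → 237 (R)
A8 → 168 (G)
1C → 28 (B)
= RGB(237, 168, 28)


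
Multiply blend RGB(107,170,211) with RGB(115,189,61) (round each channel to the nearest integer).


Multiply: C = A×B/255, rounded to nearest integer
R: 107×115/255 = 12305/255 ≈ 48.255 → 48
G: 170×189/255 = 32130/255 ≈ 126.000 → 126
B: 211×61/255 = 12871/255 ≈ 50.475 → 50
= RGB(48, 126, 50)


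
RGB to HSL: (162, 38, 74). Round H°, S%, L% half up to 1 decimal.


Normalize: R'=162/255≈0.6353, G'=38/255≈0.1490, B'=74/255≈0.2902
Max=162/255, Min=38/255, Δ=Max-Min=124/255
L = (Max+Min)/2 = (162+38)/510 = 200/510 = 0.39215… → L = 39.2%
L ≤ 0.5 → S = Δ/(Max+Min) = 124/(162+38) = 124/200 = 0.62 → S = 62.0%
(the 1/255 factors cancel in S and H, so raw channel differences can be used)
Max is R' → H = 60 × (((G-B)/Δ) mod 6) = 60 × (((38-74)/124) mod 6)
  (-36)/124 = -0.2903…; negative, so add 6 → 5.7096…
  H = 60 × 5.7096… = 342.580…° → H = 342.6°
= HSL(342.6°, 62.0%, 39.2%)


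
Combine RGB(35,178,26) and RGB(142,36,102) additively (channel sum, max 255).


Additive: each channel = min(255, C₁+C₂)
R: 35+142 = 177 → 177
G: 178+36 = 214 → 214
B: 26+102 = 128 → 128
= RGB(177, 214, 128)


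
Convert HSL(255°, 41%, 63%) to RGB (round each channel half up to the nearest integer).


H=255°, S=0.41, L=0.63
C = (1-|2L-1|)×S = (1-|0.26|)×0.41 = 0.3034
H' = H/60 = 255/60 ≈ 4.2500; X = C×(1-|H' mod 2 - 1|) = 0.07585
m = L - C/2 = 0.63 - 0.1517 = 0.4783
Sector ⌊H'⌋ = 4 → (R',G',B') = (0.07585, 0.0, 0.3034)
RGB = ((R'+m)×255, (G'+m)×255, (B'+m)×255) = (141.30825, 121.9665, 199.3335)
Round half up → RGB(141, 122, 199)


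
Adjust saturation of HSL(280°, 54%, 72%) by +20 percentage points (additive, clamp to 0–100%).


Original S = 54%
Adjustment = +20 percentage points
New S = 54 + (20) = 74
Clamp to [0, 100] → 74
= HSL(280°, 74%, 72%)


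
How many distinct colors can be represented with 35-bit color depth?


Colors = 2^bits = 2^35
= 34,359,738,368 colors


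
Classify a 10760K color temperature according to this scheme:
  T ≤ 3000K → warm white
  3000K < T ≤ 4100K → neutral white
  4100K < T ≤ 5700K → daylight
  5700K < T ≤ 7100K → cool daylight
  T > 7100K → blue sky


Temperature: 10760K
10760K > 7100K → blue sky
Classification: blue sky


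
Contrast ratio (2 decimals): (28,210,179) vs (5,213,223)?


Linearize each sRGB channel c=v/255: c/12.92 if c ≤ 0.04045 else ((c+0.055)/1.055)^2.4
L = 0.2126×R_lin + 0.7152×G_lin + 0.0722×B_lin
Color 1 (28,210,179):
  R=28: 28/255≈0.1098 > 0.04045 → ((0.1098+0.055)/1.055)^2.4 ≈ 0.01161
  G=210: 210/255≈0.8235 > 0.04045 → ((0.8235+0.055)/1.055)^2.4 ≈ 0.64448
  B=179: 179/255≈0.7020 > 0.04045 → ((0.7020+0.055)/1.055)^2.4 ≈ 0.45079
  L1 = 0.2126×0.01161 + 0.7152×0.64448 + 0.0722×0.45079 ≈ 0.49595
Color 2 (5,213,223):
  R=5: 5/255≈0.0196 ≤ 0.04045 → 0.0196/12.92 ≈ 0.00152
  G=213: 213/255≈0.8353 > 0.04045 → ((0.8353+0.055)/1.055)^2.4 ≈ 0.66539
  B=223: 223/255≈0.8745 > 0.04045 → ((0.8745+0.055)/1.055)^2.4 ≈ 0.73791
  L2 = 0.2126×0.00152 + 0.7152×0.66539 + 0.0722×0.73791 ≈ 0.52948
Lighter = 0.52948, Darker = 0.49595
Ratio = (L_lighter + 0.05) / (L_darker + 0.05)
Ratio = (0.52948 + 0.05) / (0.49595 + 0.05) = 0.57948 / 0.54595 ≈ 1.0614
Ratio ≈ 1.06:1


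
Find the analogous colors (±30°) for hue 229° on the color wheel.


Base hue: 229°
Left analog: (229 - 30) mod 360 = 199°
Right analog: (229 + 30) mod 360 = 259°
Analogous hues = 199° and 259°


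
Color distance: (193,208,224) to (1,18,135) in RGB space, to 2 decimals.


d = √[(R₁-R₂)² + (G₁-G₂)² + (B₁-B₂)²]
d = √[(193-1)² + (208-18)² + (224-135)²]
d = √[36864 + 36100 + 7921]
d = √80885
d ≈ 284.40


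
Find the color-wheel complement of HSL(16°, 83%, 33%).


Complement = opposite side of color wheel = hue + 180°
H' = (16 + 180) mod 360 = 196°
S and L unchanged.
= HSL(196°, 83%, 33%)


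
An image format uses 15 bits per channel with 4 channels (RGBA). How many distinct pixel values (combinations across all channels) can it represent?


Total bits = 15 bits/channel × 4 channels = 60 bits
Distinct pixel values = 2^60
= 1,152,921,504,606,846,976 pixel values


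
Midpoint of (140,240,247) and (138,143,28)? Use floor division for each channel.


Midpoint: each channel = ⌊(C₁+C₂)/2⌋
R: ⌊(140+138)/2⌋ = 139
G: ⌊(240+143)/2⌋ = 191
B: ⌊(247+28)/2⌋ = 137
= RGB(139, 191, 137)


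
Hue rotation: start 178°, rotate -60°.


New hue = (H + rotation) mod 360
New hue = (178 -60) mod 360
= 118 mod 360
= 118°


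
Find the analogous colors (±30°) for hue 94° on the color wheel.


Base hue: 94°
Left analog: (94 - 30) mod 360 = 64°
Right analog: (94 + 30) mod 360 = 124°
Analogous hues = 64° and 124°


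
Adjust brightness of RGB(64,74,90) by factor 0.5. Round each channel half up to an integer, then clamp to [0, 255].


Multiply each channel by 0.5, round half up, clamp to [0, 255]
R: 64×0.5 = 32
G: 74×0.5 = 37
B: 90×0.5 = 45
= RGB(32, 37, 45)


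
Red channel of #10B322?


Color: #10B322
R = 10 = 16
G = B3 = 179
B = 22 = 34
Red = 16


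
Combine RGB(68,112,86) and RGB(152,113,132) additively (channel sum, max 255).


Additive: each channel = min(255, C₁+C₂)
R: 68+152 = 220 → 220
G: 112+113 = 225 → 225
B: 86+132 = 218 → 218
= RGB(220, 225, 218)


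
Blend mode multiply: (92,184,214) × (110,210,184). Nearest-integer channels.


Multiply: C = A×B/255, rounded to nearest integer
R: 92×110/255 = 10120/255 ≈ 39.686 → 40
G: 184×210/255 = 38640/255 ≈ 151.529 → 152
B: 214×184/255 = 39376/255 ≈ 154.416 → 154
= RGB(40, 152, 154)


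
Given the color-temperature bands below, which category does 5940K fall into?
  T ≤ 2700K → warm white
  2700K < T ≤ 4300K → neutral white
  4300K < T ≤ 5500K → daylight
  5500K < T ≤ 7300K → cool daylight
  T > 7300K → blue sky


Temperature: 5940K
5500K < 5940K ≤ 7300K → cool daylight
Classification: cool daylight


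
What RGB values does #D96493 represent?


D9 → 217 (R)
64 → 100 (G)
93 → 147 (B)
= RGB(217, 100, 147)


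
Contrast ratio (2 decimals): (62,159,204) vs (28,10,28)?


Linearize each sRGB channel c=v/255: c/12.92 if c ≤ 0.04045 else ((c+0.055)/1.055)^2.4
L = 0.2126×R_lin + 0.7152×G_lin + 0.0722×B_lin
Color 1 (62,159,204):
  R=62: 62/255≈0.2431 > 0.04045 → ((0.2431+0.055)/1.055)^2.4 ≈ 0.04817
  G=159: 159/255≈0.6235 > 0.04045 → ((0.6235+0.055)/1.055)^2.4 ≈ 0.34670
  B=204: 204/255≈0.8000 > 0.04045 → ((0.8000+0.055)/1.055)^2.4 ≈ 0.60383
  L1 = 0.2126×0.04817 + 0.7152×0.34670 + 0.0722×0.60383 ≈ 0.30180
Color 2 (28,10,28):
  R=28: 28/255≈0.1098 > 0.04045 → ((0.1098+0.055)/1.055)^2.4 ≈ 0.01161
  G=10: 10/255≈0.0392 ≤ 0.04045 → 0.0392/12.92 ≈ 0.00304
  B=28: 28/255≈0.1098 > 0.04045 → ((0.1098+0.055)/1.055)^2.4 ≈ 0.01161
  L2 = 0.2126×0.01161 + 0.7152×0.00304 + 0.0722×0.01161 ≈ 0.00548
Lighter = 0.30180, Darker = 0.00548
Ratio = (L_lighter + 0.05) / (L_darker + 0.05)
Ratio = (0.30180 + 0.05) / (0.00548 + 0.05) = 0.35180 / 0.05548 ≈ 6.3413
Ratio ≈ 6.34:1


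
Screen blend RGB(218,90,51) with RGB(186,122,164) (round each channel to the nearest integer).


Screen: C = 255 - (255-A)×(255-B)/255, rounded to nearest integer
R: 255 - (255-218)×(255-186)/255 = 255 - 2553/255 ≈ 255 - 10.012 = 244.988 → 245
G: 255 - (255-90)×(255-122)/255 = 255 - 21945/255 ≈ 255 - 86.059 = 168.941 → 169
B: 255 - (255-51)×(255-164)/255 = 255 - 18564/255 ≈ 255 - 72.800 = 182.200 → 182
= RGB(245, 169, 182)


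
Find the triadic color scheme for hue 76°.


Triadic: equally spaced at 120° intervals
H1 = 76°
H2 = (76 + 120) mod 360 = 196°
H3 = (76 + 240) mod 360 = 316°
Triadic = 76°, 196°, 316°


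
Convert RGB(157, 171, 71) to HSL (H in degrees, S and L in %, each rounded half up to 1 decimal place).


Normalize: R'=157/255≈0.6157, G'=171/255≈0.6706, B'=71/255≈0.2784
Max=171/255, Min=71/255, Δ=Max-Min=100/255
L = (Max+Min)/2 = (171+71)/510 = 242/510 = 0.47450… → L = 47.5%
L ≤ 0.5 → S = Δ/(Max+Min) = 100/(171+71) = 100/242 = 0.41322… → S = 41.3%
(the 1/255 factors cancel in S and H, so raw channel differences can be used)
Max is G' → H = 60 × ((B-R)/Δ + 2) = 60 × ((71-157)/100 + 2)
  -86/100 + 2 = -0.86 + 2 = 1.14
  H = 60 × 1.14 = 68.4° → H = 68.4°
= HSL(68.4°, 41.3%, 47.5%)


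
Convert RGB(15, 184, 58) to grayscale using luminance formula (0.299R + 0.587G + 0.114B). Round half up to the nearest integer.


Gray = 0.299×R + 0.587×G + 0.114×B
Gray = 0.299×15 + 0.587×184 + 0.114×58
Gray = 4.485 + 108.008 + 6.612
Gray = 119.105 → round half up → 119
Gray = 119


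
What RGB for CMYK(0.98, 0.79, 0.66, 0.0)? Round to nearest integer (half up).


R = 255 × (1-C) × (1-K) = 255 × 0.02 × 1.00 = 5.1 → 5
G = 255 × (1-M) × (1-K) = 255 × 0.21 × 1.00 = 53.55 → 54
B = 255 × (1-Y) × (1-K) = 255 × 0.34 × 1.00 = 86.7 → 87
= RGB(5, 54, 87)


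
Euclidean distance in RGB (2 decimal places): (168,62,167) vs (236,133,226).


d = √[(R₁-R₂)² + (G₁-G₂)² + (B₁-B₂)²]
d = √[(168-236)² + (62-133)² + (167-226)²]
d = √[4624 + 5041 + 3481]
d = √13146
d ≈ 114.66


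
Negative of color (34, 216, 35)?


Invert: (255-R, 255-G, 255-B)
R: 255-34 = 221
G: 255-216 = 39
B: 255-35 = 220
= RGB(221, 39, 220)


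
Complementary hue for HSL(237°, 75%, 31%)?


Complement = opposite side of color wheel = hue + 180°
H' = (237 + 180) mod 360 = 57°
S and L unchanged.
= HSL(57°, 75%, 31%)


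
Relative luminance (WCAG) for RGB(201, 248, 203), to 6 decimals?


Linearize each channel (sRGB transfer function): c = v/255; c_lin = c/12.92 if c ≤ 0.04045, else ((c+0.055)/1.055)^2.4
  R: 201/255 ≈ 0.788235 > 0.04045 → ((0.788235+0.055)/1.055)^2.4 ≈ 0.584078
  G: 248/255 ≈ 0.972549 > 0.04045 → ((0.972549+0.055)/1.055)^2.4 ≈ 0.938686
  B: 203/255 ≈ 0.796078 > 0.04045 → ((0.796078+0.055)/1.055)^2.4 ≈ 0.597202
R_lin = 0.584078, G_lin = 0.938686, B_lin = 0.597202
L = 0.2126×R + 0.7152×G + 0.0722×B
L = 0.2126×0.584078 + 0.7152×0.938686 + 0.0722×0.597202
L ≈ 0.838641


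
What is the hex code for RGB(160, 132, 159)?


R = 160 → A0 (hex)
G = 132 → 84 (hex)
B = 159 → 9F (hex)
Hex = #A0849F


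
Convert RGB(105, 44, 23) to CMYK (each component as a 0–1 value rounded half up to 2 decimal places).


R'=105/255≈0.4118, G'=44/255≈0.1725, B'=23/255≈0.0902
K = 1 - max(R',G',B') = 1 - 105/255 = 150/255 = 0.58823… → 0.59
(1-R'-K)/(1-K) simplifies to (max-R)/max with max = 105:
C = (105-105)/105 = 0/105 = 0 → 0.00
M = (105-44)/105 = 61/105 = 0.58095… → 0.58
Y = (105-23)/105 = 82/105 = 0.78095… → 0.78
= CMYK(0.00, 0.58, 0.78, 0.59)


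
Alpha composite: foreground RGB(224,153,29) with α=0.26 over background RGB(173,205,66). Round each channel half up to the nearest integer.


C = α×F + (1-α)×B, with 1-α = 0.74
R: 0.26×224 + 0.74×173 = 58.24 + 128.02 = 186.26 → 186
G: 0.26×153 + 0.74×205 = 39.78 + 151.70 = 191.48 → 191
B: 0.26×29 + 0.74×66 = 7.54 + 48.84 = 56.38 → 56
= RGB(186, 191, 56)


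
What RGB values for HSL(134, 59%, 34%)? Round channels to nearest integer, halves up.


H=134°, S=0.59, L=0.34
C = (1-|2L-1|)×S = (1-|-0.32|)×0.59 = 0.4012
H' = H/60 = 134/60 ≈ 2.2333; X = C×(1-|H' mod 2 - 1|) ≈ 0.0936
m = L - C/2 = 0.34 - 0.2006 = 0.1394
Sector ⌊H'⌋ = 2 → (R',G',B') = (0.0, 0.4012, ≈0.0936)
RGB = ((R'+m)×255, (G'+m)×255, (B'+m)×255) = (35.547, 137.853, 59.4184)
Round half up → RGB(36, 138, 59)


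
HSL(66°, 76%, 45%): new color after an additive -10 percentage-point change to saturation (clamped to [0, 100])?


Original S = 76%
Adjustment = -10 percentage points
New S = 76 + (-10) = 66
Clamp to [0, 100] → 66
= HSL(66°, 66%, 45%)


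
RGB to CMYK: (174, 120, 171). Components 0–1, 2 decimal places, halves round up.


R'=174/255≈0.6824, G'=120/255≈0.4706, B'=171/255≈0.6706
K = 1 - max(R',G',B') = 1 - 174/255 = 81/255 = 0.31764… → 0.32
(1-R'-K)/(1-K) simplifies to (max-R)/max with max = 174:
C = (174-174)/174 = 0/174 = 0 → 0.00
M = (174-120)/174 = 54/174 = 0.31034… → 0.31
Y = (174-171)/174 = 3/174 = 0.01724… → 0.02
= CMYK(0.00, 0.31, 0.02, 0.32)


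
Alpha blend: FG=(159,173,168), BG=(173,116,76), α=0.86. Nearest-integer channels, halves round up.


C = α×F + (1-α)×B, with 1-α = 0.14
R: 0.86×159 + 0.14×173 = 136.74 + 24.22 = 160.96 → 161
G: 0.86×173 + 0.14×116 = 148.78 + 16.24 = 165.02 → 165
B: 0.86×168 + 0.14×76 = 144.48 + 10.64 = 155.12 → 155
= RGB(161, 165, 155)
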